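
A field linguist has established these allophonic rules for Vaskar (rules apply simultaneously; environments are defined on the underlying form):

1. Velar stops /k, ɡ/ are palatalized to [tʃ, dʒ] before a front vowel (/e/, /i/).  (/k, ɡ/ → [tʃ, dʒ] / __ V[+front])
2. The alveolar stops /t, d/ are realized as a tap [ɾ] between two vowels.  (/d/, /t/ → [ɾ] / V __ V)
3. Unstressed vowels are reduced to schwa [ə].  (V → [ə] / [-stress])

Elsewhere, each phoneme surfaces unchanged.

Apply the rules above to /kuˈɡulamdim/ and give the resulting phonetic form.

[kəˈɡuləmdəm]

/k/ (word-initial): rule 1 targets it, but not before a front vowel → unchanged [k].
/u/ — between /k/ and /ɡ/, in an unstressed syllable — surfaces as [ə] (rule 3).
/ɡ/ — between /u/ and /u/; rule 1 does not apply here → [ɡ].
/u/ — between /ɡ/ and /l/; rule 3 does not apply here → [u].
/l/ — not in any rule's target class → [l].
/a/ (between /l/ and /m/): in an unstressed syllable, so rule 3 applies → [ə].
/m/ stays [m].
/d/ (between /m/ and /i/) is in the target of rule 2 but the environment (between two vowels) is not met → [d].
/i/ (between /d/ and /m/) occurs in an unstressed syllable → [ə] by rule 3.
/m/ — not in any rule's target class → [m].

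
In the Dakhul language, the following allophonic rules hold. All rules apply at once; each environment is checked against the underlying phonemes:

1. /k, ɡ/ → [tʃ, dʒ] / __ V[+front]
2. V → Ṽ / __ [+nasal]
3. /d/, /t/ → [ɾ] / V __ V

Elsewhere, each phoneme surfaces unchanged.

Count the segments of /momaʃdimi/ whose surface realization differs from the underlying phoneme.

2

Segments that undergo a rule: /o/ → [õ] (rule 2); /i/ → [ĩ] (rule 2).
All other segments surface unchanged.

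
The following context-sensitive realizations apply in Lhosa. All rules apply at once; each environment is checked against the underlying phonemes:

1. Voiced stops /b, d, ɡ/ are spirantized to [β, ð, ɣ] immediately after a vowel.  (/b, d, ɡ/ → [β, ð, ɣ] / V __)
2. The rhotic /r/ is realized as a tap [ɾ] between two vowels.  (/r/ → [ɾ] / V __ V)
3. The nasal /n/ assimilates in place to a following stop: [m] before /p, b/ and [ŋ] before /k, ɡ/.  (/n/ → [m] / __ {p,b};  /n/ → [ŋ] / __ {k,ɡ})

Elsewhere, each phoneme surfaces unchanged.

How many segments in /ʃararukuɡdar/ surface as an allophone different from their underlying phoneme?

Segments that undergo a rule: /r/ → [ɾ] (rule 2); /r/ → [ɾ] (rule 2); /ɡ/ → [ɣ] (rule 1).
All other segments surface unchanged.

3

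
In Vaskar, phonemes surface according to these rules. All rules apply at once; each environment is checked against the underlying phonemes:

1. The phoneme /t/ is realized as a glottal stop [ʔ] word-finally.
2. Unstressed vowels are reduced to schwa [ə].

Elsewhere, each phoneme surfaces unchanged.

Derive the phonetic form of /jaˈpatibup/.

[jəˈpatəbəp]

/j/ stays [j].
/a/ (between /j/ and /p/): in an unstressed syllable, so rule 2 applies → [ə].
/p/ stays [p].
/a/ (between /p/ and /t/) is in the target of rule 2 but the environment (in an unstressed syllable) is not met → [a].
/t/ (between /a/ and /i/) is in the target of rule 1 but the environment (word-finally) is not met → [t].
/i/ (between /t/ and /b/) occurs in an unstressed syllable → [ə] by rule 2.
/b/ (between /i/ and /u/): no rule targets it → [b].
Rule 2 applies to /u/ (between /b/ and /p/: in an unstressed syllable) → [ə].
/p/ — not in any rule's target class → [p].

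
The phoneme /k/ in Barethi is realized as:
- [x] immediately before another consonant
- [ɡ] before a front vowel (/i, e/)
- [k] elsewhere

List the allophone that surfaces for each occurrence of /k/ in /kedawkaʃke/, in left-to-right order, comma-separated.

[ɡ], [k], [ɡ]

Occurrence 1 (position 1): before a front vowel (/i, e/) → [ɡ].
Occurrence 2 (position 6): no conditioning environment matches → elsewhere allophone [k].
Occurrence 3 (position 9): before a front vowel (/i, e/) → [ɡ].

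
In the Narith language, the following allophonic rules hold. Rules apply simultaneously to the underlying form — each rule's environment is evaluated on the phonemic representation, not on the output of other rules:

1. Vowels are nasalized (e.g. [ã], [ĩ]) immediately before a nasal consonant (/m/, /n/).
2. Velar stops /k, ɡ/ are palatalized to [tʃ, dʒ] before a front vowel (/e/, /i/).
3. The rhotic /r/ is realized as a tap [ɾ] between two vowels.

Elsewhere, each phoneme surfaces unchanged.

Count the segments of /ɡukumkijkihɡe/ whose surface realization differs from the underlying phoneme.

4

Segments that undergo a rule: /u/ → [ũ] (rule 1); /k/ → [tʃ] (rule 2); /k/ → [tʃ] (rule 2); /ɡ/ → [dʒ] (rule 2).
All other segments surface unchanged.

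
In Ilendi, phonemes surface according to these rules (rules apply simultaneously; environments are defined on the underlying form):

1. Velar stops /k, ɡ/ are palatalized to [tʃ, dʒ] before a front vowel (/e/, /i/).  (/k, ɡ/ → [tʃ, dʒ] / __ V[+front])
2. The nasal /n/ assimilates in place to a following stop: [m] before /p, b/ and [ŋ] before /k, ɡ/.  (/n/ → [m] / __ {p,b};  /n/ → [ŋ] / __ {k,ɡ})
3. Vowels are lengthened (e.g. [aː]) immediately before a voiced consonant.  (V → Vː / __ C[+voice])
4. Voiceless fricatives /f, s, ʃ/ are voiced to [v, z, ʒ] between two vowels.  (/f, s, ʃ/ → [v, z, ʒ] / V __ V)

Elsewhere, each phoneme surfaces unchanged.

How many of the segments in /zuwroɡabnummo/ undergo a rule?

Segments that undergo a rule: /u/ → [uː] (rule 3); /o/ → [oː] (rule 3); /a/ → [aː] (rule 3); /u/ → [uː] (rule 3).
All other segments surface unchanged.

4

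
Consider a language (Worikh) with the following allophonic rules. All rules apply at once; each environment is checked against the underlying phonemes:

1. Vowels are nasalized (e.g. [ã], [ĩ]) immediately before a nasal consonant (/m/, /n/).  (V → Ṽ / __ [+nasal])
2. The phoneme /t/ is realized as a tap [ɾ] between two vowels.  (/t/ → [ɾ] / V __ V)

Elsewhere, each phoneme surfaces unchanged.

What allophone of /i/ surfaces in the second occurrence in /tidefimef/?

Rule 1 applies to /i/ (between /f/ and /m/: before a nasal consonant) → [ĩ].

[ĩ]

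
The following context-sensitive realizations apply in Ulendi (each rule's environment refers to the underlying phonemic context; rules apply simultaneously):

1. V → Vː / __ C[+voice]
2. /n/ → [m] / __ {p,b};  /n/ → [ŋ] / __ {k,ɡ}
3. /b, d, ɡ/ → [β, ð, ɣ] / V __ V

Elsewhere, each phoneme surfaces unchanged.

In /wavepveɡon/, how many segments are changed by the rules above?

Segments that undergo a rule: /a/ → [aː] (rule 1); /e/ → [eː] (rule 1); /ɡ/ → [ɣ] (rule 3); /o/ → [oː] (rule 1).
All other segments surface unchanged.

4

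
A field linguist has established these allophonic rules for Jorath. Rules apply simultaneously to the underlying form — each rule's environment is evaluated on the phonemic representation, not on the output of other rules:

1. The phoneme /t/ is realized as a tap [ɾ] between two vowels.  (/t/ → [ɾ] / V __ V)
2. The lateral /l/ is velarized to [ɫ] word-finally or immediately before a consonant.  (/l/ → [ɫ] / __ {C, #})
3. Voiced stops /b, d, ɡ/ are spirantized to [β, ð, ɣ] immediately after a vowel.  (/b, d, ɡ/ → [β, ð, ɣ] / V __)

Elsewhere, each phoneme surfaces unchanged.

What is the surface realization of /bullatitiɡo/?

[buɫlaɾiɾiɣo]

/b/ (word-initial): rule 3 targets it, but not immediately after a vowel → unchanged [b].
/u/ (between /b/ and /l/) is unaffected → [u].
/l/ (between /u/ and /l/): word-finally or immediately before a consonant, so rule 2 applies → [ɫ].
/l/ — between /l/ and /a/; rule 2 does not apply here → [l].
/a/ — not in any rule's target class → [a].
Rule 1 applies to /t/ (between /a/ and /i/: between two vowels) → [ɾ].
/i/ — not in any rule's target class → [i].
/t/ meets the environment for rule 1 (between two vowels) → [ɾ].
/i/ stays [i].
/ɡ/ (between /i/ and /o/) occurs immediately after a vowel → [ɣ] by rule 3.
/o/ (word-final): no rule targets it → [o].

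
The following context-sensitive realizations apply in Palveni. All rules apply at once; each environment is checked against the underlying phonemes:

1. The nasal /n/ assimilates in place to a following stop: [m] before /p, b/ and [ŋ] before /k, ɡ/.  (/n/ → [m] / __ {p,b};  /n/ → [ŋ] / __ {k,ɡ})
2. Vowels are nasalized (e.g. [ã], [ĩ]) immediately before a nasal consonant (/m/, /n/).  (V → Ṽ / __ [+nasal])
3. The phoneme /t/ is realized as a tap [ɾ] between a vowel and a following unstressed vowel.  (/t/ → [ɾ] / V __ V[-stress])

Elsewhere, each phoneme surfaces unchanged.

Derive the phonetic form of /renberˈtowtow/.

[rẽmberˈtowtow]

/r/ — not in any rule's target class → [r].
/e/ — between /r/ and /n/, before a nasal consonant — surfaces as [ẽ] (rule 2).
Rule 1 applies to /n/ (between /e/ and /b/: before a labial or velar stop) → [m].
/b/ stays [b].
/e/ (between /b/ and /r/) is in the target of rule 2 but the environment (before a nasal consonant) is not met → [e].
/r/ (between /e/ and /t/): no rule targets it → [r].
/t/ (between /r/ and /o/): rule 3 targets it, but not between a vowel and a following unstressed vowel → unchanged [t].
/o/ — between /t/ and /w/; rule 2 does not apply here → [o].
/w/ (between /o/ and /t/): no rule targets it → [w].
/t/ — between /w/ and /o/; rule 3 does not apply here → [t].
/o/ (between /t/ and /w/) is in the target of rule 2 but the environment (before a nasal consonant) is not met → [o].
/w/ (word-final): no rule targets it → [w].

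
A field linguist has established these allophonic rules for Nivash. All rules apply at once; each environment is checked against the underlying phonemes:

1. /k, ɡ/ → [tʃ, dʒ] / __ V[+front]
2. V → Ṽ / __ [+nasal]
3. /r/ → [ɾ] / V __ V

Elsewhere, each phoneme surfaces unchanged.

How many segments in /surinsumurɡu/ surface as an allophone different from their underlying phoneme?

3

Segments that undergo a rule: /r/ → [ɾ] (rule 3); /i/ → [ĩ] (rule 2); /u/ → [ũ] (rule 2).
All other segments surface unchanged.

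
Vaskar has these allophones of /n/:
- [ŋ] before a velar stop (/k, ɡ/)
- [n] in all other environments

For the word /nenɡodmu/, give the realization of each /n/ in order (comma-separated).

[n], [ŋ]

Occurrence 1 (position 1): no conditioning environment matches → elsewhere allophone [n].
Occurrence 2 (position 3): before a velar stop → [ŋ].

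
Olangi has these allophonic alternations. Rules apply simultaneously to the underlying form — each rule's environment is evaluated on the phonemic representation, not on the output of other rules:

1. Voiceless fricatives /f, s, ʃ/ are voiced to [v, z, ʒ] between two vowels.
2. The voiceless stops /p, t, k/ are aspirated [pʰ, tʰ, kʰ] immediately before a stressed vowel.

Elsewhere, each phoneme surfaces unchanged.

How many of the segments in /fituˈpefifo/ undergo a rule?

Segments that undergo a rule: /p/ → [pʰ] (rule 2); /f/ → [v] (rule 1); /f/ → [v] (rule 1).
All other segments surface unchanged.

3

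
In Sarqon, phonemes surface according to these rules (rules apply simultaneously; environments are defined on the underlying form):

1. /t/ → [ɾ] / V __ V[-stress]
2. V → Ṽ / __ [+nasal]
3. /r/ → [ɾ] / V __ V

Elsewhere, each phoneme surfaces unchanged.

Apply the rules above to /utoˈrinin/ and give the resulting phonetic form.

/u/ (word-initial) fails the environment for rule 2, so it stays [u].
/t/ (between /u/ and /o/) occurs between a vowel and a following unstressed vowel → [ɾ] by rule 1.
/o/ — between /t/ and /r/; rule 2 does not apply here → [o].
/r/ (between /o/ and /i/): between two vowels, so rule 3 applies → [ɾ].
Rule 2 applies to /i/ (between /r/ and /n/: before a nasal consonant) → [ĩ].
/n/ (between /i/ and /i/) is unaffected → [n].
/i/ — between /n/ and /n/, before a nasal consonant — surfaces as [ĩ] (rule 2).
/n/ (word-final): no rule targets it → [n].

[uɾoˈɾĩnĩn]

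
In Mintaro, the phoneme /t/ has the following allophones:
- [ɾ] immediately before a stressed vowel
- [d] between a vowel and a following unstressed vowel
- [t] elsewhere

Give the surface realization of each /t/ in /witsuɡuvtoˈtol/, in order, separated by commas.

[t], [t], [ɾ]

Occurrence 1 (position 3): no conditioning environment matches → elsewhere allophone [t].
Occurrence 2 (position 9): no conditioning environment matches → elsewhere allophone [t].
Occurrence 3 (position 11): immediately before a stressed vowel → [ɾ].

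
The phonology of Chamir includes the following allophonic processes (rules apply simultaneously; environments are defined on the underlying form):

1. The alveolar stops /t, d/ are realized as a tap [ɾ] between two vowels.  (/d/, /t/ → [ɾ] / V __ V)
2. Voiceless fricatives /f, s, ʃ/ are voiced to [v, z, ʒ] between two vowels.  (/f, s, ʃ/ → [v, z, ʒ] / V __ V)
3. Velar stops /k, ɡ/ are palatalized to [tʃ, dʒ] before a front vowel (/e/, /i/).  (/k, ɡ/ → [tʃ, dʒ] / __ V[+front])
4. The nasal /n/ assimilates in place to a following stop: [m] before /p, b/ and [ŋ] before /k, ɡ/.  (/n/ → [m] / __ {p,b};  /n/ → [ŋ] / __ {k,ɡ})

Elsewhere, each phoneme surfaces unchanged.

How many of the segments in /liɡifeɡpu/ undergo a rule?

2

Segments that undergo a rule: /ɡ/ → [dʒ] (rule 3); /f/ → [v] (rule 2).
All other segments surface unchanged.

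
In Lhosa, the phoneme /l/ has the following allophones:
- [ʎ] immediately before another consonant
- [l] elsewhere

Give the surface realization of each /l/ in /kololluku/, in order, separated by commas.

[l], [ʎ], [l]

Occurrence 1 (position 3): no conditioning environment matches → elsewhere allophone [l].
Occurrence 2 (position 5): immediately before another consonant → [ʎ].
Occurrence 3 (position 6): no conditioning environment matches → elsewhere allophone [l].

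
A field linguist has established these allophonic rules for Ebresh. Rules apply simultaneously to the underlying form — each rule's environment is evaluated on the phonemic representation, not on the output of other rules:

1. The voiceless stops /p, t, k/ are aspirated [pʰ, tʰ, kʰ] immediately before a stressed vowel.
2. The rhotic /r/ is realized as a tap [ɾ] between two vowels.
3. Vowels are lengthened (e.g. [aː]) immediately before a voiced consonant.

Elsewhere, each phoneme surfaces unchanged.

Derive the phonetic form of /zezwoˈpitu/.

/z/ (word-initial): no rule targets it → [z].
/e/ — between /z/ and /z/, before a voiced consonant — surfaces as [eː] (rule 3).
/z/ (between /e/ and /w/): no rule targets it → [z].
/w/ — not in any rule's target class → [w].
/o/ (between /w/ and /p/) is in the target of rule 3 but the environment (before a voiced consonant) is not met → [o].
/p/ — between /o/ and /i/, immediately before a stressed vowel — surfaces as [pʰ] (rule 1).
/i/ (between /p/ and /t/) fails the environment for rule 3, so it stays [i].
/t/ (between /i/ and /u/) fails the environment for rule 1, so it stays [t].
/u/ (word-final): rule 3 targets it, but not before a voiced consonant → unchanged [u].

[zeːzwoˈpʰitu]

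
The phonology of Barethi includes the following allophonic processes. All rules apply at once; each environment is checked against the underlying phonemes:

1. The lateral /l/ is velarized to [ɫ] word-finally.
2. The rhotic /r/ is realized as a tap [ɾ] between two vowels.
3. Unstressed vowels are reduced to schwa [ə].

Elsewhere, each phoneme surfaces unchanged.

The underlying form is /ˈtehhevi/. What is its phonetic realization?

[ˈtehhəvə]

/e/ — between /t/ and /h/; rule 3 does not apply here → [e].
/e/ (between /h/ and /v/): in an unstressed syllable, so rule 3 applies → [ə].
/i/ meets the environment for rule 3 (in an unstressed syllable) → [ə].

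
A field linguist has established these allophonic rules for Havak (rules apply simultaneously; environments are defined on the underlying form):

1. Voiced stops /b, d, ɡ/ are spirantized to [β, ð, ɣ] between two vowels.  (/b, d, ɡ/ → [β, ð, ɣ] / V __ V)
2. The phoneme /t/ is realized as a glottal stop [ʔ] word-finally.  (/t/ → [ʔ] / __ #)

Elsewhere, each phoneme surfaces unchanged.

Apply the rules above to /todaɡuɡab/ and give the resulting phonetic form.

[toðaɣuɣab]

/t/ (word-initial): rule 2 targets it, but not word-finally → unchanged [t].
/o/ — not in any rule's target class → [o].
/d/ (between /o/ and /a/): between two vowels, so rule 1 applies → [ð].
/a/ stays [a].
/ɡ/ meets the environment for rule 1 (between two vowels) → [ɣ].
/u/ (between /ɡ/ and /ɡ/) is unaffected → [u].
Rule 1 applies to /ɡ/ (between /u/ and /a/: between two vowels) → [ɣ].
/a/ (between /ɡ/ and /b/): no rule targets it → [a].
/b/ — word-final; rule 1 does not apply here → [b].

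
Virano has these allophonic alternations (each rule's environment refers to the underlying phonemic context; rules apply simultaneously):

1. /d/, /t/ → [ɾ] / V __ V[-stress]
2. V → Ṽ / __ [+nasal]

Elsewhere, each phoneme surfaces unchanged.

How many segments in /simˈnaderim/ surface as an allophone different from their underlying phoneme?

Segments that undergo a rule: /i/ → [ĩ] (rule 2); /d/ → [ɾ] (rule 1); /i/ → [ĩ] (rule 2).
All other segments surface unchanged.

3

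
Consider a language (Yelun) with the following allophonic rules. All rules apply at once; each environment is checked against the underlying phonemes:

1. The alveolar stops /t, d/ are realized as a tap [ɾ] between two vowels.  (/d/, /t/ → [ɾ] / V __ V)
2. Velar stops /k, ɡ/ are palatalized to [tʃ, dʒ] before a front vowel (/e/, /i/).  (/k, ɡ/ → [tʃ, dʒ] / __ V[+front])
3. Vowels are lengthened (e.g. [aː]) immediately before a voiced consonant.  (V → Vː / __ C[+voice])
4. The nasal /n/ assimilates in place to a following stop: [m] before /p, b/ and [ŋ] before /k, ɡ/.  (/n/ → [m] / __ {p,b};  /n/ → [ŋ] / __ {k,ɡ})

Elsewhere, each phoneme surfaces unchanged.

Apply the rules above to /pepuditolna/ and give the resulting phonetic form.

[pepuːɾiɾoːlna]

/p/ — not in any rule's target class → [p].
/e/ (between /p/ and /p/) fails the environment for rule 3, so it stays [e].
/p/ (between /e/ and /u/): no rule targets it → [p].
/u/ meets the environment for rule 3 (before a voiced consonant) → [uː].
Rule 1 applies to /d/ (between /u/ and /i/: between two vowels) → [ɾ].
/i/ (between /d/ and /t/): rule 3 targets it, but not before a voiced consonant → unchanged [i].
/t/ meets the environment for rule 1 (between two vowels) → [ɾ].
Rule 3 applies to /o/ (between /t/ and /l/: before a voiced consonant) → [oː].
/l/ (between /o/ and /n/): no rule targets it → [l].
/n/ — between /l/ and /a/; rule 4 does not apply here → [n].
/a/ (word-final): rule 3 targets it, but not before a voiced consonant → unchanged [a].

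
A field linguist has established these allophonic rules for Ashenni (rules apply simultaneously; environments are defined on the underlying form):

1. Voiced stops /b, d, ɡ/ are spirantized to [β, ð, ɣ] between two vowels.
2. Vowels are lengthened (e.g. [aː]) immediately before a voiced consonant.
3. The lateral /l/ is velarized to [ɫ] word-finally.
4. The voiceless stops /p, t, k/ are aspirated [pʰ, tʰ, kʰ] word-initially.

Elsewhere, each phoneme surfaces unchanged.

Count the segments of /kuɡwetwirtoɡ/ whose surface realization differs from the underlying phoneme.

Segments that undergo a rule: /k/ → [kʰ] (rule 4); /u/ → [uː] (rule 2); /i/ → [iː] (rule 2); /o/ → [oː] (rule 2).
All other segments surface unchanged.

4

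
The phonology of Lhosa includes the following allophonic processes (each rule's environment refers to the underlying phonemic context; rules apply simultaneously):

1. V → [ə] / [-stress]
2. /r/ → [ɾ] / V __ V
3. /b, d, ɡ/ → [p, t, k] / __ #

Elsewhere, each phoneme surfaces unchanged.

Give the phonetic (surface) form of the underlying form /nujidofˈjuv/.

[nəjədəfˈjuv]

/n/ (word-initial) is unaffected → [n].
Rule 1 applies to /u/ (between /n/ and /j/: in an unstressed syllable) → [ə].
/j/ — not in any rule's target class → [j].
Rule 1 applies to /i/ (between /j/ and /d/: in an unstressed syllable) → [ə].
/d/ (between /i/ and /o/): rule 3 targets it, but not word-finally → unchanged [d].
/o/ (between /d/ and /f/): in an unstressed syllable, so rule 1 applies → [ə].
/f/ (between /o/ and /j/) is unaffected → [f].
/j/ (between /f/ and /u/): no rule targets it → [j].
/u/ (between /j/ and /v/) fails the environment for rule 1, so it stays [u].
/v/ (word-final) is unaffected → [v].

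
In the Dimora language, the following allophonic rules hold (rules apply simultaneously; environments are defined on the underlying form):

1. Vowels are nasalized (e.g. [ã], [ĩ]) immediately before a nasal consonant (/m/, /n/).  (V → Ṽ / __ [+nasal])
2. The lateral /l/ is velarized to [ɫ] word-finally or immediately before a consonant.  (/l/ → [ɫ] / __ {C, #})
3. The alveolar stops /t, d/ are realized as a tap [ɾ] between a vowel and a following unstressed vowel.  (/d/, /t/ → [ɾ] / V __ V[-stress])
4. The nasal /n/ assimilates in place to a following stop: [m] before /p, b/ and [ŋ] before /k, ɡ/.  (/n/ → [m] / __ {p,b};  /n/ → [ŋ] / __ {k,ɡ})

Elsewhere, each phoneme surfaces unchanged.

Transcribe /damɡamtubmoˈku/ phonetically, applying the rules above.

/d/ (word-initial) fails the environment for rule 3, so it stays [d].
/a/ — between /d/ and /m/, before a nasal consonant — surfaces as [ã] (rule 1).
/m/ stays [m].
/ɡ/ stays [ɡ].
Rule 1 applies to /a/ (between /ɡ/ and /m/: before a nasal consonant) → [ã].
/m/ — not in any rule's target class → [m].
/t/ (between /m/ and /u/) is in the target of rule 3 but the environment (between a vowel and a following unstressed vowel) is not met → [t].
/u/ (between /t/ and /b/) is in the target of rule 1 but the environment (before a nasal consonant) is not met → [u].
/b/ (between /u/ and /m/): no rule targets it → [b].
/m/ (between /b/ and /o/) is unaffected → [m].
/o/ (between /m/ and /k/) fails the environment for rule 1, so it stays [o].
/k/ (between /o/ and /u/) is unaffected → [k].
/u/ — word-final; rule 1 does not apply here → [u].

[dãmɡãmtubmoˈku]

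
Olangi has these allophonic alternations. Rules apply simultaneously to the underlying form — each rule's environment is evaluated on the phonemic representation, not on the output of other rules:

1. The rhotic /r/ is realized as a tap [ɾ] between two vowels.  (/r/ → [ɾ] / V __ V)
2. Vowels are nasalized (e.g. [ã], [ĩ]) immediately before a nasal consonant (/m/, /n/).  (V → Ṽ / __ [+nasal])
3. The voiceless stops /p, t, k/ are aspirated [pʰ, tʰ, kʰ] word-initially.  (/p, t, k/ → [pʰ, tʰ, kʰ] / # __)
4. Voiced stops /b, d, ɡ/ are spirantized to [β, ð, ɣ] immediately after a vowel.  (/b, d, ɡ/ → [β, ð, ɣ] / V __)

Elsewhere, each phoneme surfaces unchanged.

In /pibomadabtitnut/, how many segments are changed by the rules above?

5

Segments that undergo a rule: /p/ → [pʰ] (rule 3); /b/ → [β] (rule 4); /o/ → [õ] (rule 2); /d/ → [ð] (rule 4); /b/ → [β] (rule 4).
All other segments surface unchanged.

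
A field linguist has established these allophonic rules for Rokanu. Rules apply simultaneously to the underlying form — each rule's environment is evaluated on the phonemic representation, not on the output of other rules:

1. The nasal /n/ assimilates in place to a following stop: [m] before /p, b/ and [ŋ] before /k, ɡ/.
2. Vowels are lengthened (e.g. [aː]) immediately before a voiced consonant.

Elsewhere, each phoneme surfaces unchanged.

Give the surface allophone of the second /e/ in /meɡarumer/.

[eː]

/e/ — between /m/ and /r/, before a voiced consonant — surfaces as [eː] (rule 2).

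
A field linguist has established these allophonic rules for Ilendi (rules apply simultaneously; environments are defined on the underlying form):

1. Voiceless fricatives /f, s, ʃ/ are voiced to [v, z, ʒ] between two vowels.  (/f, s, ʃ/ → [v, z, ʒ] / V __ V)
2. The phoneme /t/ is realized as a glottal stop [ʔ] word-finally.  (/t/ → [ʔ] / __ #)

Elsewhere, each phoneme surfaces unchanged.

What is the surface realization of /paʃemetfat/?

/ʃ/ (between /a/ and /e/): between two vowels, so rule 1 applies → [ʒ].
/t/ — between /e/ and /f/; rule 2 does not apply here → [t].
/f/ (between /t/ and /a/): rule 1 targets it, but not between two vowels → unchanged [f].
/t/ meets the environment for rule 2 (word-finally) → [ʔ].

[paʒemetfaʔ]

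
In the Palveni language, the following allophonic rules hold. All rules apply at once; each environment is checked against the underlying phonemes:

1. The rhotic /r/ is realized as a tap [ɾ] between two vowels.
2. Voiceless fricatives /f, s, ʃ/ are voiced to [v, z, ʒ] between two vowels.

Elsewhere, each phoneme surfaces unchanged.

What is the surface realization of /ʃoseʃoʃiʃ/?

[ʃozeʒoʒiʃ]

/ʃ/ (word-initial) is in the target of rule 2 but the environment (between two vowels) is not met → [ʃ].
/o/ stays [o].
/s/ (between /o/ and /e/): between two vowels, so rule 2 applies → [z].
/e/ (between /s/ and /ʃ/): no rule targets it → [e].
Rule 2 applies to /ʃ/ (between /e/ and /o/: between two vowels) → [ʒ].
/o/ — not in any rule's target class → [o].
Rule 2 applies to /ʃ/ (between /o/ and /i/: between two vowels) → [ʒ].
/i/ stays [i].
/ʃ/ (word-final): rule 2 targets it, but not between two vowels → unchanged [ʃ].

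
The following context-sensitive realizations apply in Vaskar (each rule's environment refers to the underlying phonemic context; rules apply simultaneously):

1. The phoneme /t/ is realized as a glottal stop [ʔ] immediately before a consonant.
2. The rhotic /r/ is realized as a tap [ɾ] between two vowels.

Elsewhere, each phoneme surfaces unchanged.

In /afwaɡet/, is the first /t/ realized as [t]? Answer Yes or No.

Yes

/t/ — word-final; rule 1 does not apply here → [t].
The actual realization is [t], which matches [t].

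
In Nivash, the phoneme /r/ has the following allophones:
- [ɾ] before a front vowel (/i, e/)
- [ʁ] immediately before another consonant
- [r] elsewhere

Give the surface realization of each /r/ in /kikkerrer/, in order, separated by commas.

[ʁ], [ɾ], [r]

Occurrence 1 (position 6): immediately before another consonant → [ʁ].
Occurrence 2 (position 7): before a front vowel (/i, e/) → [ɾ].
Occurrence 3 (position 9): no conditioning environment matches → elsewhere allophone [r].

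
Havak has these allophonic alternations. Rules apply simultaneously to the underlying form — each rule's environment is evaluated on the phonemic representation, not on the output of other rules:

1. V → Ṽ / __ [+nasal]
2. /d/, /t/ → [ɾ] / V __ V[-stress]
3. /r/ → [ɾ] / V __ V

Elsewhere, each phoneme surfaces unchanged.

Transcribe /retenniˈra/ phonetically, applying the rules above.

/r/ (word-initial) fails the environment for rule 3, so it stays [r].
/e/ (between /r/ and /t/) fails the environment for rule 1, so it stays [e].
/t/ — between /e/ and /e/, between a vowel and a following unstressed vowel — surfaces as [ɾ] (rule 2).
Rule 1 applies to /e/ (between /t/ and /n/: before a nasal consonant) → [ẽ].
/n/ — not in any rule's target class → [n].
/n/ — not in any rule's target class → [n].
/i/ (between /n/ and /r/) is in the target of rule 1 but the environment (before a nasal consonant) is not met → [i].
/r/ meets the environment for rule 3 (between two vowels) → [ɾ].
/a/ (word-final) fails the environment for rule 1, so it stays [a].

[reɾẽnniˈɾa]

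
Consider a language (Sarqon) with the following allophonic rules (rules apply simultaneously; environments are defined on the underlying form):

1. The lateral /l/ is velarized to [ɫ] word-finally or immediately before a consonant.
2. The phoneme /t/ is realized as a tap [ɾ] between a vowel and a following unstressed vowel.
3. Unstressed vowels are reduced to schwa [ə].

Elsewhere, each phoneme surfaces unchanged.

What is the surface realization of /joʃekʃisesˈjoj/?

/j/ — not in any rule's target class → [j].
Rule 3 applies to /o/ (between /j/ and /ʃ/: in an unstressed syllable) → [ə].
/ʃ/ — not in any rule's target class → [ʃ].
Rule 3 applies to /e/ (between /ʃ/ and /k/: in an unstressed syllable) → [ə].
/k/ (between /e/ and /ʃ/) is unaffected → [k].
/ʃ/ — not in any rule's target class → [ʃ].
/i/ meets the environment for rule 3 (in an unstressed syllable) → [ə].
/s/ — not in any rule's target class → [s].
Rule 3 applies to /e/ (between /s/ and /s/: in an unstressed syllable) → [ə].
/s/ (between /e/ and /j/) is unaffected → [s].
/j/ (between /s/ and /o/) is unaffected → [j].
/o/ — between /j/ and /j/; rule 3 does not apply here → [o].
/j/ — not in any rule's target class → [j].

[jəʃəkʃəsəsˈjoj]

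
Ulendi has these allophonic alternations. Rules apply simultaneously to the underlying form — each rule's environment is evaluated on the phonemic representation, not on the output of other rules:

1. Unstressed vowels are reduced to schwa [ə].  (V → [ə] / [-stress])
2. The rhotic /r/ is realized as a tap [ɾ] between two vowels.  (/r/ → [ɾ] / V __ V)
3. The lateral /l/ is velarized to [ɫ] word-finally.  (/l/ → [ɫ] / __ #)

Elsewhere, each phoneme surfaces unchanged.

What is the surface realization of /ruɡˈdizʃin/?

/r/ (word-initial): rule 2 targets it, but not between two vowels → unchanged [r].
/u/ — between /r/ and /ɡ/, in an unstressed syllable — surfaces as [ə] (rule 1).
/ɡ/ stays [ɡ].
/d/ (between /ɡ/ and /i/): no rule targets it → [d].
/i/ — between /d/ and /z/; rule 1 does not apply here → [i].
/z/ (between /i/ and /ʃ/): no rule targets it → [z].
/ʃ/ stays [ʃ].
Rule 1 applies to /i/ (between /ʃ/ and /n/: in an unstressed syllable) → [ə].
/n/ stays [n].

[rəɡˈdizʃən]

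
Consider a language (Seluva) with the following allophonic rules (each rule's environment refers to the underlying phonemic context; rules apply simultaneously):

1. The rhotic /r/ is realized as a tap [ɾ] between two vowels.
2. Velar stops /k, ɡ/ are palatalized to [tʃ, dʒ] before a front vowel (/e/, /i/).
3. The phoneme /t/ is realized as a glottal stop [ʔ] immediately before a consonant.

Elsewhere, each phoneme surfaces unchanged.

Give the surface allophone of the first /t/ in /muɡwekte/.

[t]

/t/ — between /k/ and /e/; rule 3 does not apply here → [t].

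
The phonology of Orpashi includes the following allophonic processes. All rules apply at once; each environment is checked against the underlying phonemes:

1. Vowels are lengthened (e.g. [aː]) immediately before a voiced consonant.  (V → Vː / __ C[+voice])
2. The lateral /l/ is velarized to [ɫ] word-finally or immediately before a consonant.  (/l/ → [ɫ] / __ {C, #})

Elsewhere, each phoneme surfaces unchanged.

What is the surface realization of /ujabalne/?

[uːjaːbaːɫne]

/u/ — word-initial, before a voiced consonant — surfaces as [uː] (rule 1).
/j/ (between /u/ and /a/) is unaffected → [j].
/a/ — between /j/ and /b/, before a voiced consonant — surfaces as [aː] (rule 1).
/b/ stays [b].
/a/ (between /b/ and /l/): before a voiced consonant, so rule 1 applies → [aː].
/l/ (between /a/ and /n/) occurs word-finally or immediately before a consonant → [ɫ] by rule 2.
/n/ stays [n].
/e/ (word-final) fails the environment for rule 1, so it stays [e].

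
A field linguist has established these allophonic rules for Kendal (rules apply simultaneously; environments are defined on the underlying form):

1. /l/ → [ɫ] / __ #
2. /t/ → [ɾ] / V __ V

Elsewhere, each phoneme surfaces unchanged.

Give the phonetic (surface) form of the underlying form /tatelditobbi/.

[taɾeldiɾobbi]

/t/ (word-initial): rule 2 targets it, but not between two vowels → unchanged [t].
Rule 2 applies to /t/ (between /a/ and /e/: between two vowels) → [ɾ].
/l/ — between /e/ and /d/; rule 1 does not apply here → [l].
/t/ meets the environment for rule 2 (between two vowels) → [ɾ].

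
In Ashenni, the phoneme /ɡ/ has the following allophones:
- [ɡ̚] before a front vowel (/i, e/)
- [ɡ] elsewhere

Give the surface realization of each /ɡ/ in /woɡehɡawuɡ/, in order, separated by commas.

[ɡ̚], [ɡ], [ɡ]

Occurrence 1 (position 3): before a front vowel (/i, e/) → [ɡ̚].
Occurrence 2 (position 6): no conditioning environment matches → elsewhere allophone [ɡ].
Occurrence 3 (position 10): no conditioning environment matches → elsewhere allophone [ɡ].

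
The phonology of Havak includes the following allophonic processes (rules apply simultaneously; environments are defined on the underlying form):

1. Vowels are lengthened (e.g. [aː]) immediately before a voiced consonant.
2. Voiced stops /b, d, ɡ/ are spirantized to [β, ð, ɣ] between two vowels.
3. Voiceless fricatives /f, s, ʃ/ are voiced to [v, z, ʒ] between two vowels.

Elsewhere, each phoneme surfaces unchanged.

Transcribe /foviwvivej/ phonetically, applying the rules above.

[foːviːwviːveːj]

/f/ (word-initial): rule 3 targets it, but not between two vowels → unchanged [f].
/o/ (between /f/ and /v/) occurs before a voiced consonant → [oː] by rule 1.
/v/ — not in any rule's target class → [v].
/i/ (between /v/ and /w/): before a voiced consonant, so rule 1 applies → [iː].
/w/ (between /i/ and /v/) is unaffected → [w].
/v/ — not in any rule's target class → [v].
/i/ (between /v/ and /v/): before a voiced consonant, so rule 1 applies → [iː].
/v/ (between /i/ and /e/): no rule targets it → [v].
/e/ meets the environment for rule 1 (before a voiced consonant) → [eː].
/j/ — not in any rule's target class → [j].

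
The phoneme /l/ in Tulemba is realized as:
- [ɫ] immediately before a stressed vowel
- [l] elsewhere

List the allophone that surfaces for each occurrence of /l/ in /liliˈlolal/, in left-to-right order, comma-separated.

[l], [l], [ɫ], [l], [l]

Occurrence 1 (position 1): no conditioning environment matches → elsewhere allophone [l].
Occurrence 2 (position 3): no conditioning environment matches → elsewhere allophone [l].
Occurrence 3 (position 5): immediately before a stressed vowel → [ɫ].
Occurrence 4 (position 7): no conditioning environment matches → elsewhere allophone [l].
Occurrence 5 (position 9): no conditioning environment matches → elsewhere allophone [l].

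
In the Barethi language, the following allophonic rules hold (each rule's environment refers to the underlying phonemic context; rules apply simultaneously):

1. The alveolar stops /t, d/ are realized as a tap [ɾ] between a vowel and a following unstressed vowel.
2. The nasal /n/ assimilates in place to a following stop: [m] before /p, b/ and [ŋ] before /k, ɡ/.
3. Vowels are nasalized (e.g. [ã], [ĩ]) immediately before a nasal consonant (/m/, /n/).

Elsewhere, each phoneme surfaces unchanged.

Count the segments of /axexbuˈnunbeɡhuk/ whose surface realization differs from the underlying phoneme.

3

Segments that undergo a rule: /u/ → [ũ] (rule 3); /u/ → [ũ] (rule 3); /n/ → [m] (rule 2).
All other segments surface unchanged.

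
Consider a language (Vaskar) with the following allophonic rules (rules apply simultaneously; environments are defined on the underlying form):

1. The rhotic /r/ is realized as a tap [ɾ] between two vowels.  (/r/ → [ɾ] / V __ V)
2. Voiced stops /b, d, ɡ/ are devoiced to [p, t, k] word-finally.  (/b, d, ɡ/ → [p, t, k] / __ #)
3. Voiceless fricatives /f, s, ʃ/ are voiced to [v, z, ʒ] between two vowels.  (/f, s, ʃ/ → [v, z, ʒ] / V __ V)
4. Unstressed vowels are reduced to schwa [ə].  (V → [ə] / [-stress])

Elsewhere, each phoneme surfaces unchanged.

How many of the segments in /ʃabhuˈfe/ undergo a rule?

3

Segments that undergo a rule: /a/ → [ə] (rule 4); /u/ → [ə] (rule 4); /f/ → [v] (rule 3).
All other segments surface unchanged.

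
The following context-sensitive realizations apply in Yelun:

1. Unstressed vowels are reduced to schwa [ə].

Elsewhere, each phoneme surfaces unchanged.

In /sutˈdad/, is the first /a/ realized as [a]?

/a/ (between /d/ and /d/) is in the target of rule 1 but the environment (in an unstressed syllable) is not met → [a].
The actual realization is [a], which matches [a].

Yes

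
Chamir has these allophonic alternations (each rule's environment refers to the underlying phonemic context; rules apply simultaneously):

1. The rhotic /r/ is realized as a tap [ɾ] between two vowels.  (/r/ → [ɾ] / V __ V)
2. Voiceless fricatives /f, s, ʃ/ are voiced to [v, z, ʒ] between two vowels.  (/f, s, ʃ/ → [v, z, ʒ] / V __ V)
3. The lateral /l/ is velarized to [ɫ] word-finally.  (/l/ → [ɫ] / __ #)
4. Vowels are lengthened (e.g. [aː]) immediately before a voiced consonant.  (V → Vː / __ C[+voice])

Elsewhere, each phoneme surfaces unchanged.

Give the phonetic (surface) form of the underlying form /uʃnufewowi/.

/u/ (word-initial) fails the environment for rule 4, so it stays [u].
/ʃ/ (between /u/ and /n/) is in the target of rule 2 but the environment (between two vowels) is not met → [ʃ].
/n/ stays [n].
/u/ — between /n/ and /f/; rule 4 does not apply here → [u].
Rule 2 applies to /f/ (between /u/ and /e/: between two vowels) → [v].
/e/ (between /f/ and /w/): before a voiced consonant, so rule 4 applies → [eː].
/w/ (between /e/ and /o/): no rule targets it → [w].
/o/ — between /w/ and /w/, before a voiced consonant — surfaces as [oː] (rule 4).
/w/ (between /o/ and /i/) is unaffected → [w].
/i/ — word-final; rule 4 does not apply here → [i].

[uʃnuveːwoːwi]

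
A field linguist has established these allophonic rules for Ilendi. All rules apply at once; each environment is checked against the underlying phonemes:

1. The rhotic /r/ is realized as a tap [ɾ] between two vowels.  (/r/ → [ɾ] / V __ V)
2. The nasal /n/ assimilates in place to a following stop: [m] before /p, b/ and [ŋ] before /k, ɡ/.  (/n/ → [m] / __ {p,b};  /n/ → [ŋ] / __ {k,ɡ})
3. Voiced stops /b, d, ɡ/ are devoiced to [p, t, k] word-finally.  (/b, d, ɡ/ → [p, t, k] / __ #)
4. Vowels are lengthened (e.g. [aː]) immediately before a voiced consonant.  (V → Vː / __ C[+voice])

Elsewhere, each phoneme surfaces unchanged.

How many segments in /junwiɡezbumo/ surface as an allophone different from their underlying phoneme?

4

Segments that undergo a rule: /u/ → [uː] (rule 4); /i/ → [iː] (rule 4); /e/ → [eː] (rule 4); /u/ → [uː] (rule 4).
All other segments surface unchanged.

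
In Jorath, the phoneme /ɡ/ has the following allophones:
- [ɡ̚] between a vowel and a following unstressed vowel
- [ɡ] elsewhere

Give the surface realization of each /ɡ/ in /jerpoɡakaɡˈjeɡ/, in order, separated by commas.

[ɡ̚], [ɡ], [ɡ]

Occurrence 1 (position 6): between a vowel and a following unstressed vowel → [ɡ̚].
Occurrence 2 (position 10): no conditioning environment matches → elsewhere allophone [ɡ].
Occurrence 3 (position 13): no conditioning environment matches → elsewhere allophone [ɡ].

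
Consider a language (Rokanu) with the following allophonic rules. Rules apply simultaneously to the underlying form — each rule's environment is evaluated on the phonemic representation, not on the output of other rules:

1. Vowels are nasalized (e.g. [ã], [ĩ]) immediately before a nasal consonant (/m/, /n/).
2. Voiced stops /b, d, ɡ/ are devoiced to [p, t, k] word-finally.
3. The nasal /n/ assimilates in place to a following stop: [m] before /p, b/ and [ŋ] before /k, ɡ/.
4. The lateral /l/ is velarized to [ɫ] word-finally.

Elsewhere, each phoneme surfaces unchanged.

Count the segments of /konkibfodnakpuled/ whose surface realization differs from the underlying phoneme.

Segments that undergo a rule: /o/ → [õ] (rule 1); /n/ → [ŋ] (rule 3); /d/ → [t] (rule 2).
All other segments surface unchanged.

3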